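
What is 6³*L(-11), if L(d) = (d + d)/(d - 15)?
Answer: 2376/13 ≈ 182.77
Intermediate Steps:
L(d) = 2*d/(-15 + d) (L(d) = (2*d)/(-15 + d) = 2*d/(-15 + d))
6³*L(-11) = 6³*(2*(-11)/(-15 - 11)) = 216*(2*(-11)/(-26)) = 216*(2*(-11)*(-1/26)) = 216*(11/13) = 2376/13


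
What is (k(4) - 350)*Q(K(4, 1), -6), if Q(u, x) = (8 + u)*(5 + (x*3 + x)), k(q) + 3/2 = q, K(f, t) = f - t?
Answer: 145255/2 ≈ 72628.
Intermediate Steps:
k(q) = -3/2 + q
Q(u, x) = (5 + 4*x)*(8 + u) (Q(u, x) = (8 + u)*(5 + (3*x + x)) = (8 + u)*(5 + 4*x) = (5 + 4*x)*(8 + u))
(k(4) - 350)*Q(K(4, 1), -6) = ((-3/2 + 4) - 350)*(40 + 5*(4 - 1*1) + 32*(-6) + 4*(4 - 1*1)*(-6)) = (5/2 - 350)*(40 + 5*(4 - 1) - 192 + 4*(4 - 1)*(-6)) = -695*(40 + 5*3 - 192 + 4*3*(-6))/2 = -695*(40 + 15 - 192 - 72)/2 = -695/2*(-209) = 145255/2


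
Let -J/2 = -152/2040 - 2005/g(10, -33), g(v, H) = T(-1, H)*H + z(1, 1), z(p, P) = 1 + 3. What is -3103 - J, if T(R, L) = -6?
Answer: -80432878/25755 ≈ -3123.0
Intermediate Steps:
z(p, P) = 4
g(v, H) = 4 - 6*H (g(v, H) = -6*H + 4 = 4 - 6*H)
J = 515113/25755 (J = -2*(-152/2040 - 2005/(4 - 6*(-33))) = -2*(-152*1/2040 - 2005/(4 + 198)) = -2*(-19/255 - 2005/202) = -2*(-515113/51510) = 515113/25755 ≈ 20.000)
-3103 - J = -3103 - 1*515113/25755 = -3103 - 515113/25755 = -80432878/25755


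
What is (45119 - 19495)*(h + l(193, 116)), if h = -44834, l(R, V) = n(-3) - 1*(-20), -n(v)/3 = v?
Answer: -1148083320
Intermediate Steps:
n(v) = -3*v
l(R, V) = 29 (l(R, V) = -3*(-3) - 1*(-20) = 9 + 20 = 29)
(45119 - 19495)*(h + l(193, 116)) = (45119 - 19495)*(-44834 + 29) = 25624*(-44805) = -1148083320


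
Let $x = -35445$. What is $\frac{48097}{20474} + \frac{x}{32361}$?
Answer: $\frac{276922029}{220853038} \approx 1.2539$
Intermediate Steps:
$\frac{48097}{20474} + \frac{x}{32361} = \frac{48097}{20474} - \frac{35445}{32361} = 48097 \cdot \frac{1}{20474} - \frac{11815}{10787} = \frac{48097}{20474} - \frac{11815}{10787} = \frac{276922029}{220853038}$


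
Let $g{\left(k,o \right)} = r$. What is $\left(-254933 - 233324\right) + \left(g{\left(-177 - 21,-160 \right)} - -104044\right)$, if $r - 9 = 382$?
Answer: $-383822$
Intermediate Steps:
$r = 391$ ($r = 9 + 382 = 391$)
$g{\left(k,o \right)} = 391$
$\left(-254933 - 233324\right) + \left(g{\left(-177 - 21,-160 \right)} - -104044\right) = \left(-254933 - 233324\right) + \left(391 - -104044\right) = -488257 + \left(391 + 104044\right) = -488257 + 104435 = -383822$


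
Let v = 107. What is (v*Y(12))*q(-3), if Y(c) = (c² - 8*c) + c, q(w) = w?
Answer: -19260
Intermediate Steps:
Y(c) = c² - 7*c
(v*Y(12))*q(-3) = (107*(12*(-7 + 12)))*(-3) = (107*(12*5))*(-3) = (107*60)*(-3) = 6420*(-3) = -19260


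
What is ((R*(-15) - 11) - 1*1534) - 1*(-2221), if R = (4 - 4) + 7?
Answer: 571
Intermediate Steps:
R = 7 (R = 0 + 7 = 7)
((R*(-15) - 11) - 1*1534) - 1*(-2221) = ((7*(-15) - 11) - 1*1534) - 1*(-2221) = ((-105 - 11) - 1534) + 2221 = (-116 - 1534) + 2221 = -1650 + 2221 = 571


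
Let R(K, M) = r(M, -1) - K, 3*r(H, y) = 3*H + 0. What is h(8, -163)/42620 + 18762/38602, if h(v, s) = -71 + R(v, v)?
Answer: 398447849/822608620 ≈ 0.48437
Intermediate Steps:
r(H, y) = H (r(H, y) = (3*H + 0)/3 = (3*H)/3 = H)
R(K, M) = M - K
h(v, s) = -71 (h(v, s) = -71 + (v - v) = -71 + 0 = -71)
h(8, -163)/42620 + 18762/38602 = -71/42620 + 18762/38602 = -71*1/42620 + 18762*(1/38602) = -71/42620 + 9381/19301 = 398447849/822608620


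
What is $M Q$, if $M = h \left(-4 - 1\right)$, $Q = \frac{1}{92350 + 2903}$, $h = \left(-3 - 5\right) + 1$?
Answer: $\frac{35}{95253} \approx 0.00036744$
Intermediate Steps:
$h = -7$ ($h = -8 + 1 = -7$)
$Q = \frac{1}{95253} \approx 1.0498 \cdot 10^{-5}$
$M = 35$ ($M = - 7 \left(-4 - 1\right) = \left(-7\right) \left(-5\right) = 35$)
$M Q = 35 \cdot \frac{1}{95253} = \frac{35}{95253}$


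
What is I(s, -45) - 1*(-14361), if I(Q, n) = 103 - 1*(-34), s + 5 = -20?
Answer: 14498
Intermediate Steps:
s = -25 (s = -5 - 20 = -25)
I(Q, n) = 137 (I(Q, n) = 103 + 34 = 137)
I(s, -45) - 1*(-14361) = 137 - 1*(-14361) = 137 + 14361 = 14498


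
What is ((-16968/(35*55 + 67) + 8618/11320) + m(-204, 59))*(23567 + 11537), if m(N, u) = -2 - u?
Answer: -283469653128/117445 ≈ -2.4136e+6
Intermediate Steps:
((-16968/(35*55 + 67) + 8618/11320) + m(-204, 59))*(23567 + 11537) = ((-16968/(35*55 + 67) + 8618/11320) + (-2 - 1*59))*(23567 + 11537) = ((-16968/(1925 + 67) + 8618*(1/11320)) + (-2 - 59))*35104 = ((-16968/1992 + 4309/5660) - 61)*35104 = ((-16968*1/1992 + 4309/5660) - 61)*35104 = ((-707/83 + 4309/5660) - 61)*35104 = (-3643973/469780 - 61)*35104 = -32300553/469780*35104 = -283469653128/117445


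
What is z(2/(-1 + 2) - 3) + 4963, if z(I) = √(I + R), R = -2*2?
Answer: 4963 + I*√5 ≈ 4963.0 + 2.2361*I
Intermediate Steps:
R = -4
z(I) = √(-4 + I) (z(I) = √(I - 4) = √(-4 + I))
z(2/(-1 + 2) - 3) + 4963 = √(-4 + (2/(-1 + 2) - 3)) + 4963 = √(-4 + (2/1 - 3)) + 4963 = √(-4 + (1*2 - 3)) + 4963 = √(-4 + (2 - 3)) + 4963 = √(-4 - 1) + 4963 = √(-5) + 4963 = I*√5 + 4963 = 4963 + I*√5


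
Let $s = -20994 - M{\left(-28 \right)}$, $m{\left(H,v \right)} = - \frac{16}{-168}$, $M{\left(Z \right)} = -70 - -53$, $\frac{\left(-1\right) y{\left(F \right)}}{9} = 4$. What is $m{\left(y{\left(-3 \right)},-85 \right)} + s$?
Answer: $- \frac{440515}{21} \approx -20977.0$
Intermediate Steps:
$y{\left(F \right)} = -36$ ($y{\left(F \right)} = \left(-9\right) 4 = -36$)
$M{\left(Z \right)} = -17$ ($M{\left(Z \right)} = -70 + 53 = -17$)
$m{\left(H,v \right)} = \frac{2}{21}$ ($m{\left(H,v \right)} = \left(-16\right) \left(- \frac{1}{168}\right) = \frac{2}{21}$)
$s = -20977$ ($s = -20994 - -17 = -20994 + 17 = -20977$)
$m{\left(y{\left(-3 \right)},-85 \right)} + s = \frac{2}{21} - 20977 = - \frac{440515}{21}$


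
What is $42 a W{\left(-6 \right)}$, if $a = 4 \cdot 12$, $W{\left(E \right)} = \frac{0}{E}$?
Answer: $0$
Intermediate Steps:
$W{\left(E \right)} = 0$
$a = 48$
$42 a W{\left(-6 \right)} = 42 \cdot 48 \cdot 0 = 2016 \cdot 0 = 0$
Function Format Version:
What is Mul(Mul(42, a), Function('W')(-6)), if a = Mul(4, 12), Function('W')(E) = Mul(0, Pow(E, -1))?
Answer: 0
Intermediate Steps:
Function('W')(E) = 0
a = 48
Mul(Mul(42, a), Function('W')(-6)) = Mul(Mul(42, 48), 0) = Mul(2016, 0) = 0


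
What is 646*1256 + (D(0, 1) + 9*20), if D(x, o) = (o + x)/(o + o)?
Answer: 1623113/2 ≈ 8.1156e+5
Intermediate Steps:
D(x, o) = (o + x)/(2*o) (D(x, o) = (o + x)/((2*o)) = (o + x)*(1/(2*o)) = (o + x)/(2*o))
646*1256 + (D(0, 1) + 9*20) = 646*1256 + ((½)*(1 + 0)/1 + 9*20) = 811376 + ((½)*1*1 + 180) = 811376 + (½ + 180) = 811376 + 361/2 = 1623113/2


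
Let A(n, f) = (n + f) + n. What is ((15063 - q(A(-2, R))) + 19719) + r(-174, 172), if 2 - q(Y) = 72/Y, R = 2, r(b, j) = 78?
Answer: 34822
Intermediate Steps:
A(n, f) = f + 2*n (A(n, f) = (f + n) + n = f + 2*n)
q(Y) = 2 - 72/Y
((15063 - q(A(-2, R))) + 19719) + r(-174, 172) = ((15063 - (2 - 72/(2 + 2*(-2)))) + 19719) + 78 = ((15063 - (2 - 72/(2 - 4))) + 19719) + 78 = ((15063 - (2 - 72/(-2))) + 19719) + 78 = ((15063 - (2 - 72*(-½))) + 19719) + 78 = ((15063 - (2 + 36)) + 19719) + 78 = ((15063 - 1*38) + 19719) + 78 = ((15063 - 38) + 19719) + 78 = (15025 + 19719) + 78 = 34744 + 78 = 34822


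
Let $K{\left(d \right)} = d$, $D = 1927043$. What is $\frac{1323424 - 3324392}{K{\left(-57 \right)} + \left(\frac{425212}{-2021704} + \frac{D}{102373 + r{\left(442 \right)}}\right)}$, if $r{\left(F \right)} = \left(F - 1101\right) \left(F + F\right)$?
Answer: $\frac{485628876585823344}{14858749987373} \approx 32683.0$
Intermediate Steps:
$r{\left(F \right)} = 2 F \left(-1101 + F\right)$ ($r{\left(F \right)} = \left(-1101 + F\right) 2 F = 2 F \left(-1101 + F\right)$)
$\frac{1323424 - 3324392}{K{\left(-57 \right)} + \left(\frac{425212}{-2021704} + \frac{D}{102373 + r{\left(442 \right)}}\right)} = \frac{1323424 - 3324392}{-57 + \left(\frac{425212}{-2021704} + \frac{1927043}{102373 + 2 \cdot 442 \left(-1101 + 442\right)}\right)} = \frac{1323424 - 3324392}{-57 + \left(425212 \left(- \frac{1}{2021704}\right) + \frac{1927043}{102373 + 2 \cdot 442 \left(-659\right)}\right)} = - \frac{2000968}{-57 + \left(- \frac{106303}{505426} + \frac{1927043}{102373 - 582556}\right)} = - \frac{2000968}{-57 + \left(- \frac{106303}{505426} + \frac{1927043}{-480183}\right)} = - \frac{2000968}{-57 + \left(- \frac{106303}{505426} + 1927043 \left(- \frac{1}{480183}\right)\right)} = - \frac{2000968}{-57 - \frac{1025022528767}{242696972958}} = - \frac{2000968}{- \frac{14858749987373}{242696972958}} = \left(-2000968\right) \left(- \frac{242696972958}{14858749987373}\right) = \frac{485628876585823344}{14858749987373}$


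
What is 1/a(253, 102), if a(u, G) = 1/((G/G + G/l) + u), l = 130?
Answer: 16561/65 ≈ 254.78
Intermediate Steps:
a(u, G) = 1/(1 + u + G/130) (a(u, G) = 1/((G/G + G/130) + u) = 1/((1 + G*(1/130)) + u) = 1/((1 + G/130) + u) = 1/(1 + u + G/130))
1/a(253, 102) = 1/(130/(130 + 102 + 130*253)) = 1/(130/(130 + 102 + 32890)) = 1/(130/33122) = 1/(130*(1/33122)) = 1/(65/16561) = 16561/65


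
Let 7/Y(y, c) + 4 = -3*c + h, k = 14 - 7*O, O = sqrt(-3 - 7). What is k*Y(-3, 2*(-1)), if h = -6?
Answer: -49/2 + 49*I*sqrt(10)/4 ≈ -24.5 + 38.738*I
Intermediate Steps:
O = I*sqrt(10) (O = sqrt(-10) = I*sqrt(10) ≈ 3.1623*I)
k = 14 - 7*I*sqrt(10) ≈ 14.0 - 22.136*I
Y(y, c) = 7/(-10 - 3*c) (Y(y, c) = 7/(-4 + (-3*c - 6)) = 7/(-4 + (-6 - 3*c)) = 7/(-10 - 3*c))
k*Y(-3, 2*(-1)) = (14 - 7*I*sqrt(10))*(-7/(10 + 3*(2*(-1)))) = (14 - 7*I*sqrt(10))*(-7/(10 + 3*(-2))) = (14 - 7*I*sqrt(10))*(-7/(10 - 6)) = (14 - 7*I*sqrt(10))*(-7/4) = -49/2 + 49*I*sqrt(10)/4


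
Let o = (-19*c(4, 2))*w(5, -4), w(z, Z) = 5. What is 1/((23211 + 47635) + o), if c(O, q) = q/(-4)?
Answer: 2/141787 ≈ 1.4106e-5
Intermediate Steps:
c(O, q) = -q/4 (c(O, q) = q*(-¼) = -q/4)
o = 95/2 (o = -(-19)*2/4*5 = -19*(-½)*5 = (19/2)*5 = 95/2 ≈ 47.500)
1/((23211 + 47635) + o) = 1/((23211 + 47635) + 95/2) = 1/(70846 + 95/2) = 1/(141787/2) = 2/141787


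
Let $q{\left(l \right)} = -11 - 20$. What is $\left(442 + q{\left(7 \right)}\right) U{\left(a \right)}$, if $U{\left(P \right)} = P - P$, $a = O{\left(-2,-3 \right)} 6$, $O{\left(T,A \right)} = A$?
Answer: $0$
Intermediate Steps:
$q{\left(l \right)} = -31$ ($q{\left(l \right)} = -11 - 20 = -31$)
$a = -18$ ($a = \left(-3\right) 6 = -18$)
$U{\left(P \right)} = 0$
$\left(442 + q{\left(7 \right)}\right) U{\left(a \right)} = \left(442 - 31\right) 0 = 411 \cdot 0 = 0$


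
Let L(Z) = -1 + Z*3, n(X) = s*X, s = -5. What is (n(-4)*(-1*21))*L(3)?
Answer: -3360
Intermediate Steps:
n(X) = -5*X
L(Z) = -1 + 3*Z
(n(-4)*(-1*21))*L(3) = ((-5*(-4))*(-1*21))*(-1 + 3*3) = (20*(-21))*(-1 + 9) = -420*8 = -3360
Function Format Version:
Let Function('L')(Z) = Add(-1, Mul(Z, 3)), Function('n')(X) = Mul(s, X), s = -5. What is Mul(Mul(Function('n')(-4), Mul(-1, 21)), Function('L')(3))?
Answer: -3360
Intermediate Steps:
Function('n')(X) = Mul(-5, X)
Function('L')(Z) = Add(-1, Mul(3, Z))
Mul(Mul(Function('n')(-4), Mul(-1, 21)), Function('L')(3)) = Mul(Mul(Mul(-5, -4), Mul(-1, 21)), Add(-1, Mul(3, 3))) = Mul(Mul(20, -21), Add(-1, 9)) = Mul(-420, 8) = -3360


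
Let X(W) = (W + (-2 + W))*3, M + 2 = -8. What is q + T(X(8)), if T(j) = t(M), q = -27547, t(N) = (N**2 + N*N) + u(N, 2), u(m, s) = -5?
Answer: -27352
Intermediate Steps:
M = -10 (M = -2 - 8 = -10)
X(W) = -6 + 6*W (X(W) = (-2 + 2*W)*3 = -6 + 6*W)
t(N) = -5 + 2*N**2 (t(N) = (N**2 + N*N) - 5 = (N**2 + N**2) - 5 = 2*N**2 - 5 = -5 + 2*N**2)
T(j) = 195 (T(j) = -5 + 2*(-10)**2 = -5 + 2*100 = -5 + 200 = 195)
q + T(X(8)) = -27547 + 195 = -27352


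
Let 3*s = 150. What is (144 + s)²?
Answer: 37636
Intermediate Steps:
s = 50 (s = (⅓)*150 = 50)
(144 + s)² = (144 + 50)² = 194² = 37636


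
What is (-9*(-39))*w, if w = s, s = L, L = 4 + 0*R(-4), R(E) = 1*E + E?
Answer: 1404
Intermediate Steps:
R(E) = 2*E (R(E) = E + E = 2*E)
L = 4 (L = 4 + 0*(2*(-4)) = 4 + 0*(-8) = 4 + 0 = 4)
s = 4
w = 4
(-9*(-39))*w = -9*(-39)*4 = 351*4 = 1404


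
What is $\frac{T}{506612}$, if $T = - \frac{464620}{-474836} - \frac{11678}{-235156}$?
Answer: $\frac{14350414441}{7071070832694824} \approx 2.0295 \cdot 10^{-6}$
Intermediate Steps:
$T = \frac{14350414441}{13957566802}$ ($T = \left(-464620\right) \left(- \frac{1}{474836}\right) - - \frac{5839}{117578} = \frac{116155}{118709} + \frac{5839}{117578} = \frac{14350414441}{13957566802} \approx 1.0281$)
$\frac{T}{506612} = \frac{14350414441}{13957566802 \cdot 506612} = \frac{14350414441}{13957566802} \cdot \frac{1}{506612} = \frac{14350414441}{7071070832694824}$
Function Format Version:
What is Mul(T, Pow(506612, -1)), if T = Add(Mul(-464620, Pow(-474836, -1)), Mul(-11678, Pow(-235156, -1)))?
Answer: Rational(14350414441, 7071070832694824) ≈ 2.0295e-6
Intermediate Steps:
T = Rational(14350414441, 13957566802) (T = Add(Mul(-464620, Rational(-1, 474836)), Mul(-11678, Rational(-1, 235156))) = Add(Rational(116155, 118709), Rational(5839, 117578)) = Rational(14350414441, 13957566802) ≈ 1.0281)
Mul(T, Pow(506612, -1)) = Mul(Rational(14350414441, 13957566802), Pow(506612, -1)) = Mul(Rational(14350414441, 13957566802), Rational(1, 506612)) = Rational(14350414441, 7071070832694824)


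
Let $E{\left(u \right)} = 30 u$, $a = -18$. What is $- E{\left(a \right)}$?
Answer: $540$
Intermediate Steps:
$- E{\left(a \right)} = - 30 \left(-18\right) = \left(-1\right) \left(-540\right) = 540$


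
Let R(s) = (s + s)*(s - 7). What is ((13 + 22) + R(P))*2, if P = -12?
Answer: 982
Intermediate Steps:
R(s) = 2*s*(-7 + s) (R(s) = (2*s)*(-7 + s) = 2*s*(-7 + s))
((13 + 22) + R(P))*2 = ((13 + 22) + 2*(-12)*(-7 - 12))*2 = (35 + 2*(-12)*(-19))*2 = (35 + 456)*2 = 491*2 = 982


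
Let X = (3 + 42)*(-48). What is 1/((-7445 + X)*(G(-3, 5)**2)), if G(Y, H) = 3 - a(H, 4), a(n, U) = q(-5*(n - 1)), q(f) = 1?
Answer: -1/38420 ≈ -2.6028e-5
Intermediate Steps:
X = -2160 (X = 45*(-48) = -2160)
a(n, U) = 1
G(Y, H) = 2 (G(Y, H) = 3 - 1*1 = 3 - 1 = 2)
1/((-7445 + X)*(G(-3, 5)**2)) = 1/((-7445 - 2160)*(2**2)) = 1/(-9605*4) = -1/9605*1/4 = -1/38420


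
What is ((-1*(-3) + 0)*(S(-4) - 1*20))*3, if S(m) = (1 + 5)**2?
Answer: 144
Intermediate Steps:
S(m) = 36 (S(m) = 6**2 = 36)
((-1*(-3) + 0)*(S(-4) - 1*20))*3 = ((-1*(-3) + 0)*(36 - 1*20))*3 = ((3 + 0)*(36 - 20))*3 = (3*16)*3 = 48*3 = 144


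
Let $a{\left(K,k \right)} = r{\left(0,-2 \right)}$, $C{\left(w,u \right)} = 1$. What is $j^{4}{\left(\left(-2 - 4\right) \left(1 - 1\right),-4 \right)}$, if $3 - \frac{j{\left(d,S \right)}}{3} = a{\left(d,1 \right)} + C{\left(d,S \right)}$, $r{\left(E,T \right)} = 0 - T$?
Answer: $0$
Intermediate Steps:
$r{\left(E,T \right)} = - T$
$a{\left(K,k \right)} = 2$ ($a{\left(K,k \right)} = \left(-1\right) \left(-2\right) = 2$)
$j{\left(d,S \right)} = 0$ ($j{\left(d,S \right)} = 9 - 3 \left(2 + 1\right) = 9 - 9 = 0$)
$j^{4}{\left(\left(-2 - 4\right) \left(1 - 1\right),-4 \right)} = 0^{4} = 0$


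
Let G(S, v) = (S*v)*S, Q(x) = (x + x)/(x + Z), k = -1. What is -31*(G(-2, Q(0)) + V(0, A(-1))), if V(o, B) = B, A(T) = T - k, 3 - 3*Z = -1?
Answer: 0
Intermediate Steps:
Z = 4/3 (Z = 1 - ⅓*(-1) = 1 + ⅓ = 4/3 ≈ 1.3333)
Q(x) = 2*x/(4/3 + x) (Q(x) = (x + x)/(x + 4/3) = (2*x)/(4/3 + x) = 2*x/(4/3 + x))
G(S, v) = v*S²
A(T) = 1 + T (A(T) = T - 1*(-1) = T + 1 = 1 + T)
-31*(G(-2, Q(0)) + V(0, A(-1))) = -31*((6*0/(4 + 3*0))*(-2)² + (1 - 1)) = -31*((6*0/(4 + 0))*4 + 0) = -31*((6*0/4)*4 + 0) = -31*((6*0*(¼))*4 + 0) = -31*(0*4 + 0) = -31*(0 + 0) = -31*0 = 0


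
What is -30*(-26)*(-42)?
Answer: -32760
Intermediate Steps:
-30*(-26)*(-42) = 780*(-42) = -32760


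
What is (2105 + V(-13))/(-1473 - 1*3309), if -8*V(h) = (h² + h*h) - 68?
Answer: -8285/19128 ≈ -0.43313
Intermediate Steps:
V(h) = 17/2 - h²/4 (V(h) = -((h² + h*h) - 68)/8 = -((h² + h²) - 68)/8 = -(2*h² - 68)/8 = -(-68 + 2*h²)/8 = 17/2 - h²/4)
(2105 + V(-13))/(-1473 - 1*3309) = (2105 + (17/2 - ¼*(-13)²))/(-1473 - 1*3309) = (2105 + (17/2 - ¼*169))/(-1473 - 3309) = (2105 + (17/2 - 169/4))/(-4782) = (2105 - 135/4)*(-1/4782) = (8285/4)*(-1/4782) = -8285/19128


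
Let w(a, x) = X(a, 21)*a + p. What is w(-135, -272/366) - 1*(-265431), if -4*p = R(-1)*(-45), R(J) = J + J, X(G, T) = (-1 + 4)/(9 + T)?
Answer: 265395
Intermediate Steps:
X(G, T) = 3/(9 + T)
R(J) = 2*J
p = -45/2 (p = -2*(-1)*(-45)/4 = -(-1)*(-45)/2 = -¼*90 = -45/2 ≈ -22.500)
w(a, x) = -45/2 + a/10 (w(a, x) = (3/(9 + 21))*a - 45/2 = (3/30)*a - 45/2 = (3*(1/30))*a - 45/2 = a/10 - 45/2 = -45/2 + a/10)
w(-135, -272/366) - 1*(-265431) = (-45/2 + (⅒)*(-135)) - 1*(-265431) = (-45/2 - 27/2) + 265431 = -36 + 265431 = 265395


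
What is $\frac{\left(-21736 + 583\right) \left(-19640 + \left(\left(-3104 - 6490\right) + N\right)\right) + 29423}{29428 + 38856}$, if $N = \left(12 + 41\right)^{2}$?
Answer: $\frac{139749362}{17071} \approx 8186.4$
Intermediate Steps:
$N = 2809$ ($N = 53^{2} = 2809$)
$\frac{\left(-21736 + 583\right) \left(-19640 + \left(\left(-3104 - 6490\right) + N\right)\right) + 29423}{29428 + 38856} = \frac{\left(-21736 + 583\right) \left(-19640 + \left(\left(-3104 - 6490\right) + 2809\right)\right) + 29423}{29428 + 38856} = \frac{- 21153 \left(-19640 + \left(-9594 + 2809\right)\right) + 29423}{68284} = \left(- 21153 \left(-19640 - 6785\right) + 29423\right) \frac{1}{68284} = \left(\left(-21153\right) \left(-26425\right) + 29423\right) \frac{1}{68284} = \left(558968025 + 29423\right) \frac{1}{68284} = 558997448 \cdot \frac{1}{68284} = \frac{139749362}{17071}$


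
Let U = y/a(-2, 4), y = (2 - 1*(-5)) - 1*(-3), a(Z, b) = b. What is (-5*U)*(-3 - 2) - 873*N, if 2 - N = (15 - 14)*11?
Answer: 15839/2 ≈ 7919.5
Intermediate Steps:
N = -9 (N = 2 - (15 - 14)*11 = 2 - 11 = -9)
y = 10 (y = (2 + 5) + 3 = 7 + 3 = 10)
U = 5/2 (U = 10/4 = 10*(¼) = 5/2 ≈ 2.5000)
(-5*U)*(-3 - 2) - 873*N = (-5*5/2)*(-3 - 2) - 873*(-9) = -25/2*(-5) + 7857 = 125/2 + 7857 = 15839/2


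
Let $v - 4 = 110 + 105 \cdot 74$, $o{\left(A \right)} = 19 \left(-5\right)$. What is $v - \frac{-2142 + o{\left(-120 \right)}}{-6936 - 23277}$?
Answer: $\frac{238197055}{30213} \approx 7883.9$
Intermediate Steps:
$o{\left(A \right)} = -95$
$v = 7884$ ($v = 4 + \left(110 + 105 \cdot 74\right) = 4 + \left(110 + 7770\right) = 4 + 7880 = 7884$)
$v - \frac{-2142 + o{\left(-120 \right)}}{-6936 - 23277} = 7884 - \frac{-2142 - 95}{-6936 - 23277} = 7884 - - \frac{2237}{-30213} = 7884 - \left(-2237\right) \left(- \frac{1}{30213}\right) = 7884 - \frac{2237}{30213} = \frac{238197055}{30213}$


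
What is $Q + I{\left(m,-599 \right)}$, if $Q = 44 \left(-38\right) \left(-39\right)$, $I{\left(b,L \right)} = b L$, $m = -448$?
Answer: $333560$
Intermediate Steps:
$I{\left(b,L \right)} = L b$
$Q = 65208$ ($Q = \left(-1672\right) \left(-39\right) = 65208$)
$Q + I{\left(m,-599 \right)} = 65208 - -268352 = 65208 + 268352 = 333560$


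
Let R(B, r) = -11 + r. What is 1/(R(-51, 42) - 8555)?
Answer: -1/8524 ≈ -0.00011732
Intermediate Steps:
1/(R(-51, 42) - 8555) = 1/((-11 + 42) - 8555) = 1/(31 - 8555) = 1/(-8524) = -1/8524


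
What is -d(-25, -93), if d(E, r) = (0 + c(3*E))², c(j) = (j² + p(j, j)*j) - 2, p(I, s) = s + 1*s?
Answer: -284698129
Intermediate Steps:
p(I, s) = 2*s (p(I, s) = s + s = 2*s)
c(j) = -2 + 3*j² (c(j) = (j² + (2*j)*j) - 2 = (j² + 2*j²) - 2 = 3*j² - 2 = -2 + 3*j²)
d(E, r) = (-2 + 27*E²)² (d(E, r) = (0 + (-2 + 3*(3*E)²))² = (0 + (-2 + 3*(9*E²)))² = (0 + (-2 + 27*E²))² = (-2 + 27*E²)²)
-d(-25, -93) = -(-2 + 27*(-25)²)² = -(-2 + 27*625)² = -(-2 + 16875)² = -1*16873² = -1*284698129 = -284698129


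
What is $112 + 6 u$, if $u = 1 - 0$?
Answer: $118$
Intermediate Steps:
$u = 1$ ($u = 1 + 0 = 1$)
$112 + 6 u = 112 + 6 \cdot 1 = 112 + 6 = 118$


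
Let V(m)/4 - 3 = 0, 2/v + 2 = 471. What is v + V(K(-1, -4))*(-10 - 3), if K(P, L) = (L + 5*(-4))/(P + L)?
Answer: -73162/469 ≈ -156.00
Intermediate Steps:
v = 2/469 (v = 2/(-2 + 471) = 2/469 ≈ 0.0042644)
K(P, L) = (-20 + L)/(L + P) (K(P, L) = (L - 20)/(L + P) = (-20 + L)/(L + P))
V(m) = 12 (V(m) = 12 + 4*0 = 12 + 0 = 12)
v + V(K(-1, -4))*(-10 - 3) = 2/469 + 12*(-10 - 3) = 2/469 + 12*(-13) = 2/469 - 156 = -73162/469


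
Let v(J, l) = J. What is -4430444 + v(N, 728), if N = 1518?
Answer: -4428926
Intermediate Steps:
-4430444 + v(N, 728) = -4430444 + 1518 = -4428926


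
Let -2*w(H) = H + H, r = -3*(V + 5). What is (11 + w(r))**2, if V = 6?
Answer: 1936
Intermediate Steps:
r = -33 (r = -3*(6 + 5) = -3*11 = -33)
w(H) = -H (w(H) = -(H + H)/2 = -H)
(11 + w(r))**2 = (11 - 1*(-33))**2 = (11 + 33)**2 = 44**2 = 1936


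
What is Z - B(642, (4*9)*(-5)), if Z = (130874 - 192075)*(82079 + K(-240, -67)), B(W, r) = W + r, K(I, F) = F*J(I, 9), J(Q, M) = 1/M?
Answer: -45205755602/9 ≈ -5.0229e+9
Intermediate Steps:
K(I, F) = F/9
Z = -45205751444/9 (Z = (130874 - 192075)*(82079 + (1/9)*(-67)) = -61201*(82079 - 67/9) = -61201*738644/9 = -45205751444/9 ≈ -5.0229e+9)
Z - B(642, (4*9)*(-5)) = -45205751444/9 - (642 + (4*9)*(-5)) = -45205751444/9 - (642 + 36*(-5)) = -45205751444/9 - (642 - 180) = -45205751444/9 - 1*462 = -45205751444/9 - 462 = -45205755602/9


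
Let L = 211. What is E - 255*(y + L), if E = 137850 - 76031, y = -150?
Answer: 46264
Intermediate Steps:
E = 61819
E - 255*(y + L) = 61819 - 255*(-150 + 211) = 61819 - 255*61 = 61819 - 15555 = 46264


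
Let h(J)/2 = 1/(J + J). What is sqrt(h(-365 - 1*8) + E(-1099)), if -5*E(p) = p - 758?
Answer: 4*sqrt(80737715)/1865 ≈ 19.272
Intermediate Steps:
E(p) = 758/5 - p/5 (E(p) = -(p - 758)/5 = -(-758 + p)/5 = 758/5 - p/5)
h(J) = 1/J (h(J) = 2/(J + J) = 2/((2*J)) = 2*(1/(2*J)) = 1/J)
sqrt(h(-365 - 1*8) + E(-1099)) = sqrt(1/(-365 - 1*8) + (758/5 - 1/5*(-1099))) = sqrt(1/(-365 - 8) + (758/5 + 1099/5)) = sqrt(1/(-373) + 1857/5) = sqrt(-1/373 + 1857/5) = sqrt(692656/1865) = 4*sqrt(80737715)/1865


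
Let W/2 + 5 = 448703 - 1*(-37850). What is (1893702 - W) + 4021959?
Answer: 4942565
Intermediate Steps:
W = 973096 (W = -10 + 2*(448703 - 1*(-37850)) = -10 + 2*(448703 + 37850) = -10 + 2*486553 = -10 + 973106 = 973096)
(1893702 - W) + 4021959 = (1893702 - 1*973096) + 4021959 = (1893702 - 973096) + 4021959 = 920606 + 4021959 = 4942565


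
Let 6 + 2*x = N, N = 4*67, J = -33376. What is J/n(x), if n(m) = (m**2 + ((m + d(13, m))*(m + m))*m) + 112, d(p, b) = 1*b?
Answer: -4768/1287091 ≈ -0.0037045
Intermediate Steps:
N = 268
d(p, b) = b
x = 131 (x = -3 + (1/2)*268 = -3 + 134 = 131)
n(m) = 112 + m**2 + 4*m**3 (n(m) = (m**2 + ((m + m)*(m + m))*m) + 112 = (m**2 + ((2*m)*(2*m))*m) + 112 = (m**2 + (4*m**2)*m) + 112 = (m**2 + 4*m**3) + 112 = 112 + m**2 + 4*m**3)
J/n(x) = -33376/(112 + 131**2 + 4*131**3) = -33376/(112 + 17161 + 4*2248091) = -33376/(112 + 17161 + 8992364) = -33376/9009637 = -33376*1/9009637 = -4768/1287091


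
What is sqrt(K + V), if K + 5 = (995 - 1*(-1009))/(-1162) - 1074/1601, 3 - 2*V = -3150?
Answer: sqrt(5430587348361742)/1860362 ≈ 39.612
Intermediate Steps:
V = 3153/2 (V = 3/2 - 1/2*(-3150) = 3/2 + 1575 = 3153/2 ≈ 1576.5)
K = -6879101/930181 (K = -5 + ((995 - 1*(-1009))/(-1162) - 1074/1601) = -5 + ((995 + 1009)*(-1/1162) - 1074*1/1601) = -5 + (2004*(-1/1162) - 1074/1601) = -5 + (-1002/581 - 1074/1601) = -5 - 2228196/930181 = -6879101/930181 ≈ -7.3954)
sqrt(K + V) = sqrt(-6879101/930181 + 3153/2) = sqrt(2919102491/1860362) = sqrt(5430587348361742)/1860362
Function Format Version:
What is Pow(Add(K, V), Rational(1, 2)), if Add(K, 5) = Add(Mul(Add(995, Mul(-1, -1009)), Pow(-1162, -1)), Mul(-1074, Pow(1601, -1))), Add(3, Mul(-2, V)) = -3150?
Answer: Mul(Rational(1, 1860362), Pow(5430587348361742, Rational(1, 2))) ≈ 39.612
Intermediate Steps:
V = Rational(3153, 2) (V = Add(Rational(3, 2), Mul(Rational(-1, 2), -3150)) = Add(Rational(3, 2), 1575) = Rational(3153, 2) ≈ 1576.5)
K = Rational(-6879101, 930181) (K = Add(-5, Add(Mul(Add(995, Mul(-1, -1009)), Pow(-1162, -1)), Mul(-1074, Pow(1601, -1)))) = Add(-5, Add(Mul(Add(995, 1009), Rational(-1, 1162)), Mul(-1074, Rational(1, 1601)))) = Add(-5, Add(Mul(2004, Rational(-1, 1162)), Rational(-1074, 1601))) = Add(-5, Add(Rational(-1002, 581), Rational(-1074, 1601))) = Add(-5, Rational(-2228196, 930181)) = Rational(-6879101, 930181) ≈ -7.3954)
Pow(Add(K, V), Rational(1, 2)) = Pow(Add(Rational(-6879101, 930181), Rational(3153, 2)), Rational(1, 2)) = Pow(Rational(2919102491, 1860362), Rational(1, 2)) = Mul(Rational(1, 1860362), Pow(5430587348361742, Rational(1, 2)))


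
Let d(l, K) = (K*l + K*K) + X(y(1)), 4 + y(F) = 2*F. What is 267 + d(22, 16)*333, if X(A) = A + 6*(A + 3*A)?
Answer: 186081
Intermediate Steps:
y(F) = -4 + 2*F
X(A) = 25*A (X(A) = A + 6*(4*A) = A + 24*A = 25*A)
d(l, K) = -50 + K**2 + K*l (d(l, K) = (K*l + K*K) + 25*(-4 + 2*1) = (K*l + K**2) + 25*(-4 + 2) = (K**2 + K*l) + 25*(-2) = (K**2 + K*l) - 50 = -50 + K**2 + K*l)
267 + d(22, 16)*333 = 267 + (-50 + 16**2 + 16*22)*333 = 267 + (-50 + 256 + 352)*333 = 267 + 558*333 = 267 + 185814 = 186081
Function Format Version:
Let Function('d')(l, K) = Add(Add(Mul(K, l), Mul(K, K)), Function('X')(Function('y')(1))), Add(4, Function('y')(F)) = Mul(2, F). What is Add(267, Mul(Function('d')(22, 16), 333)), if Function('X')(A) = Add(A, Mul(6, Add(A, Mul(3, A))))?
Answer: 186081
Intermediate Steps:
Function('y')(F) = Add(-4, Mul(2, F))
Function('X')(A) = Mul(25, A) (Function('X')(A) = Add(A, Mul(6, Mul(4, A))) = Add(A, Mul(24, A)) = Mul(25, A))
Function('d')(l, K) = Add(-50, Pow(K, 2), Mul(K, l)) (Function('d')(l, K) = Add(Add(Mul(K, l), Mul(K, K)), Mul(25, Add(-4, Mul(2, 1)))) = Add(Add(Mul(K, l), Pow(K, 2)), Mul(25, Add(-4, 2))) = Add(Add(Pow(K, 2), Mul(K, l)), Mul(25, -2)) = Add(Add(Pow(K, 2), Mul(K, l)), -50) = Add(-50, Pow(K, 2), Mul(K, l)))
Add(267, Mul(Function('d')(22, 16), 333)) = Add(267, Mul(Add(-50, Pow(16, 2), Mul(16, 22)), 333)) = Add(267, Mul(Add(-50, 256, 352), 333)) = Add(267, Mul(558, 333)) = Add(267, 185814) = 186081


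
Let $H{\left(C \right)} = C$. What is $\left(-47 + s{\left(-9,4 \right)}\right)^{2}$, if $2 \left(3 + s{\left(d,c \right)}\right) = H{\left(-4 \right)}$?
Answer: $2704$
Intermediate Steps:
$s{\left(d,c \right)} = -5$ ($s{\left(d,c \right)} = -3 + \frac{1}{2} \left(-4\right) = -3 - 2 = -5$)
$\left(-47 + s{\left(-9,4 \right)}\right)^{2} = \left(-47 - 5\right)^{2} = \left(-52\right)^{2} = 2704$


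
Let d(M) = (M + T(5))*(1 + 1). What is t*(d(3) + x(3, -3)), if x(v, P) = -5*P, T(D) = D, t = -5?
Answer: -155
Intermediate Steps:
d(M) = 10 + 2*M (d(M) = (M + 5)*(1 + 1) = (5 + M)*2 = 10 + 2*M)
t*(d(3) + x(3, -3)) = -5*((10 + 2*3) - 5*(-3)) = -5*((10 + 6) + 15) = -5*(16 + 15) = -5*31 = -155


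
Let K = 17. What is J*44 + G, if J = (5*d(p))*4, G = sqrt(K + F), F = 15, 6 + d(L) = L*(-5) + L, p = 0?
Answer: -5280 + 4*sqrt(2) ≈ -5274.3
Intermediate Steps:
d(L) = -6 - 4*L (d(L) = -6 + (L*(-5) + L) = -6 + (-5*L + L) = -6 - 4*L)
G = 4*sqrt(2) (G = sqrt(17 + 15) = sqrt(32) = 4*sqrt(2) ≈ 5.6569)
J = -120 (J = (5*(-6 - 4*0))*4 = (5*(-6 + 0))*4 = (5*(-6))*4 = -30*4 = -120)
J*44 + G = -120*44 + 4*sqrt(2) = -5280 + 4*sqrt(2)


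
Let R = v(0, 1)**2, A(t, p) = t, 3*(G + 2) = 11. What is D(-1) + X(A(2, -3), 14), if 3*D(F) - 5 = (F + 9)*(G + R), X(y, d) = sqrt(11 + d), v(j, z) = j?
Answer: 100/9 ≈ 11.111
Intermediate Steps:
G = 5/3 (G = -2 + (1/3)*11 = -2 + 11/3 = 5/3 ≈ 1.6667)
R = 0 (R = 0**2 = 0)
D(F) = 20/3 + 5*F/9 (D(F) = 5/3 + ((F + 9)*(5/3 + 0))/3 = 5/3 + ((9 + F)*(5/3))/3 = 5/3 + (15 + 5*F/3)/3 = 5/3 + (5 + 5*F/9) = 20/3 + 5*F/9)
D(-1) + X(A(2, -3), 14) = (20/3 + (5/9)*(-1)) + sqrt(11 + 14) = (20/3 - 5/9) + sqrt(25) = 55/9 + 5 = 100/9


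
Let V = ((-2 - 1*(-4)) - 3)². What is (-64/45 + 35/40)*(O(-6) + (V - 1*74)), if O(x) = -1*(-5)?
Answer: 3349/90 ≈ 37.211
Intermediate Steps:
V = 1 (V = ((-2 + 4) - 3)² = (2 - 3)² = (-1)² = 1)
O(x) = 5
(-64/45 + 35/40)*(O(-6) + (V - 1*74)) = (-64/45 + 35/40)*(5 + (1 - 1*74)) = (-64*1/45 + 35*(1/40))*(5 + (1 - 74)) = (-64/45 + 7/8)*(5 - 73) = -197/360*(-68) = 3349/90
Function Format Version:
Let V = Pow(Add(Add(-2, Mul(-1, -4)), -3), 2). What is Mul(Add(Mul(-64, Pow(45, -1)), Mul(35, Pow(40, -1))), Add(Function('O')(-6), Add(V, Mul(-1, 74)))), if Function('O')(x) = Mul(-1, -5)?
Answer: Rational(3349, 90) ≈ 37.211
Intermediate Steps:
V = 1 (V = Pow(Add(Add(-2, 4), -3), 2) = Pow(Add(2, -3), 2) = Pow(-1, 2) = 1)
Function('O')(x) = 5
Mul(Add(Mul(-64, Pow(45, -1)), Mul(35, Pow(40, -1))), Add(Function('O')(-6), Add(V, Mul(-1, 74)))) = Mul(Add(Mul(-64, Pow(45, -1)), Mul(35, Pow(40, -1))), Add(5, Add(1, Mul(-1, 74)))) = Mul(Add(Mul(-64, Rational(1, 45)), Mul(35, Rational(1, 40))), Add(5, Add(1, -74))) = Mul(Add(Rational(-64, 45), Rational(7, 8)), Add(5, -73)) = Mul(Rational(-197, 360), -68) = Rational(3349, 90)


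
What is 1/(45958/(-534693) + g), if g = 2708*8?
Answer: 534693/11583543194 ≈ 4.6160e-5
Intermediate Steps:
g = 21664
1/(45958/(-534693) + g) = 1/(45958/(-534693) + 21664) = 1/(45958*(-1/534693) + 21664) = 1/(-45958/534693 + 21664) = 1/(11583543194/534693) = 534693/11583543194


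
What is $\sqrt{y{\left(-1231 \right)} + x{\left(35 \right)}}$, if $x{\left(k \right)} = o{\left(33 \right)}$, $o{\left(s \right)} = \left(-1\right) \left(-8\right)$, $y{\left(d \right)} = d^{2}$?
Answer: $\sqrt{1515369} \approx 1231.0$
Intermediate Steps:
$o{\left(s \right)} = 8$
$x{\left(k \right)} = 8$
$\sqrt{y{\left(-1231 \right)} + x{\left(35 \right)}} = \sqrt{\left(-1231\right)^{2} + 8} = \sqrt{1515361 + 8} = \sqrt{1515369}$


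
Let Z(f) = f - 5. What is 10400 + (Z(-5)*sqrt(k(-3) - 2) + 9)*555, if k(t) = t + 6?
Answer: 9845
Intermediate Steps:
k(t) = 6 + t
Z(f) = -5 + f
10400 + (Z(-5)*sqrt(k(-3) - 2) + 9)*555 = 10400 + ((-5 - 5)*sqrt((6 - 3) - 2) + 9)*555 = 10400 + (-10*sqrt(3 - 2) + 9)*555 = 10400 + (-10*sqrt(1) + 9)*555 = 10400 + (-10*1 + 9)*555 = 10400 + (-10 + 9)*555 = 10400 - 1*555 = 10400 - 555 = 9845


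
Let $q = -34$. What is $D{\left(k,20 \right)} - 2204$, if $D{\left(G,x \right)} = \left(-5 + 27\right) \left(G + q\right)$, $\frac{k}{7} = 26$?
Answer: $1052$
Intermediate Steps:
$k = 182$ ($k = 7 \cdot 26 = 182$)
$D{\left(G,x \right)} = -748 + 22 G$ ($D{\left(G,x \right)} = \left(-5 + 27\right) \left(G - 34\right) = 22 \left(-34 + G\right) = -748 + 22 G$)
$D{\left(k,20 \right)} - 2204 = \left(-748 + 22 \cdot 182\right) - 2204 = \left(-748 + 4004\right) - 2204 = 3256 - 2204 = 1052$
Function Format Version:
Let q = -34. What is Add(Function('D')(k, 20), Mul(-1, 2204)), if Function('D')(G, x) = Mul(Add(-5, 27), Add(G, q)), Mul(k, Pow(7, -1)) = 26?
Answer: 1052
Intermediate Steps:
k = 182 (k = Mul(7, 26) = 182)
Function('D')(G, x) = Add(-748, Mul(22, G)) (Function('D')(G, x) = Mul(Add(-5, 27), Add(G, -34)) = Mul(22, Add(-34, G)) = Add(-748, Mul(22, G)))
Add(Function('D')(k, 20), Mul(-1, 2204)) = Add(Add(-748, Mul(22, 182)), Mul(-1, 2204)) = Add(Add(-748, 4004), -2204) = Add(3256, -2204) = 1052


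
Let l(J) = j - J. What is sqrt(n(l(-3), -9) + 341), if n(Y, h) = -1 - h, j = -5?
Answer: sqrt(349) ≈ 18.682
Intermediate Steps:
l(J) = -5 - J
sqrt(n(l(-3), -9) + 341) = sqrt((-1 - 1*(-9)) + 341) = sqrt((-1 + 9) + 341) = sqrt(8 + 341) = sqrt(349)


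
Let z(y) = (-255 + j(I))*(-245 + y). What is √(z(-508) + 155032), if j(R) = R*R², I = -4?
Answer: √395239 ≈ 628.68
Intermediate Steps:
j(R) = R³
z(y) = 78155 - 319*y (z(y) = (-255 + (-4)³)*(-245 + y) = (-255 - 64)*(-245 + y) = -319*(-245 + y) = 78155 - 319*y)
√(z(-508) + 155032) = √((78155 - 319*(-508)) + 155032) = √((78155 + 162052) + 155032) = √(240207 + 155032) = √395239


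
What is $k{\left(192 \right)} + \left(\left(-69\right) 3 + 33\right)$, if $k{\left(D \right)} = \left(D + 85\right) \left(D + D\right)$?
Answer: $106194$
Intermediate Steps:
$k{\left(D \right)} = 2 D \left(85 + D\right)$ ($k{\left(D \right)} = \left(85 + D\right) 2 D = 2 D \left(85 + D\right)$)
$k{\left(192 \right)} + \left(\left(-69\right) 3 + 33\right) = 2 \cdot 192 \left(85 + 192\right) + \left(\left(-69\right) 3 + 33\right) = 2 \cdot 192 \cdot 277 + \left(-207 + 33\right) = 106368 - 174 = 106194$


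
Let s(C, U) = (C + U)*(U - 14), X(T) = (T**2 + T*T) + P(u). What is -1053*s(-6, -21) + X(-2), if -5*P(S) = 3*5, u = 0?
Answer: -995080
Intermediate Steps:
P(S) = -3 (P(S) = -3*5/5 = -1/5*15 = -3)
X(T) = -3 + 2*T**2 (X(T) = (T**2 + T*T) - 3 = (T**2 + T**2) - 3 = 2*T**2 - 3 = -3 + 2*T**2)
s(C, U) = (-14 + U)*(C + U) (s(C, U) = (C + U)*(-14 + U) = (-14 + U)*(C + U))
-1053*s(-6, -21) + X(-2) = -1053*((-21)**2 - 14*(-6) - 14*(-21) - 6*(-21)) + (-3 + 2*(-2)**2) = -1053*(441 + 84 + 294 + 126) + (-3 + 2*4) = -1053*945 + (-3 + 8) = -995085 + 5 = -995080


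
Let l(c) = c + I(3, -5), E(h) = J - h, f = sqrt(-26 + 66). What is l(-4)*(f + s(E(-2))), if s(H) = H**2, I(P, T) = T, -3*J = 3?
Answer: -9 - 18*sqrt(10) ≈ -65.921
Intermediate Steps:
J = -1 (J = -1/3*3 = -1)
f = 2*sqrt(10) (f = sqrt(40) = 2*sqrt(10) ≈ 6.3246)
E(h) = -1 - h
l(c) = -5 + c (l(c) = c - 5 = -5 + c)
l(-4)*(f + s(E(-2))) = (-5 - 4)*(2*sqrt(10) + (-1 - 1*(-2))**2) = -9*(2*sqrt(10) + (-1 + 2)**2) = -9*(2*sqrt(10) + 1**2) = -9*(2*sqrt(10) + 1) = -9*(1 + 2*sqrt(10)) = -9 - 18*sqrt(10)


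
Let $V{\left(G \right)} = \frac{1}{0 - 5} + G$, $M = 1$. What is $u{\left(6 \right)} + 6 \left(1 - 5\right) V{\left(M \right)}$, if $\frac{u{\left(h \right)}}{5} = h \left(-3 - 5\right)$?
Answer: $- \frac{1296}{5} \approx -259.2$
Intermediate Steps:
$u{\left(h \right)} = - 40 h$ ($u{\left(h \right)} = 5 h \left(-3 - 5\right) = 5 h \left(-8\right) = 5 \left(- 8 h\right) = - 40 h$)
$V{\left(G \right)} = - \frac{1}{5} + G$ ($V{\left(G \right)} = \frac{1}{-5} + G = - \frac{1}{5} + G$)
$u{\left(6 \right)} + 6 \left(1 - 5\right) V{\left(M \right)} = \left(-40\right) 6 + 6 \left(1 - 5\right) \left(- \frac{1}{5} + 1\right) = -240 + 6 \left(\left(-4\right) \frac{4}{5}\right) = -240 + 6 \left(- \frac{16}{5}\right) = -240 - \frac{96}{5} = - \frac{1296}{5}$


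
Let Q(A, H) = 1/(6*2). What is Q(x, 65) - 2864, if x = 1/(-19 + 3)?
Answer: -34367/12 ≈ -2863.9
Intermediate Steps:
x = -1/16 (x = 1/(-16) = -1/16 ≈ -0.062500)
Q(A, H) = 1/12
Q(x, 65) - 2864 = 1/12 - 2864 = -34367/12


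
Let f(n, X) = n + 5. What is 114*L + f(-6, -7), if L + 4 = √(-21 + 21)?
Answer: -457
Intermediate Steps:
L = -4 (L = -4 + √(-21 + 21) = -4 + √0 = -4 + 0 = -4)
f(n, X) = 5 + n
114*L + f(-6, -7) = 114*(-4) + (5 - 6) = -456 - 1 = -457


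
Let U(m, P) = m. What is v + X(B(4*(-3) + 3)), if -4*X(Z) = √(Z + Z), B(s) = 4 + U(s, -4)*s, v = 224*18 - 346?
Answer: 3686 - √170/4 ≈ 3682.7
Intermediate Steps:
v = 3686 (v = 4032 - 346 = 3686)
B(s) = 4 + s² (B(s) = 4 + s*s = 4 + s²)
X(Z) = -√2*√Z/4 (X(Z) = -√(Z + Z)/4 = -√2*√Z/4)
v + X(B(4*(-3) + 3)) = 3686 - √2*√(4 + (4*(-3) + 3)²)/4 = 3686 - √2*√(4 + (-12 + 3)²)/4 = 3686 - √2*√(4 + (-9)²)/4 = 3686 - √2*√(4 + 81)/4 = 3686 - √2*√85/4 = 3686 - √170/4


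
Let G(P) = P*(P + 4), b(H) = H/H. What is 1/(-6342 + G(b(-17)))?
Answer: -1/6337 ≈ -0.00015780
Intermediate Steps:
b(H) = 1
G(P) = P*(4 + P)
1/(-6342 + G(b(-17))) = 1/(-6342 + 1*(4 + 1)) = 1/(-6342 + 1*5) = 1/(-6342 + 5) = 1/(-6337) = -1/6337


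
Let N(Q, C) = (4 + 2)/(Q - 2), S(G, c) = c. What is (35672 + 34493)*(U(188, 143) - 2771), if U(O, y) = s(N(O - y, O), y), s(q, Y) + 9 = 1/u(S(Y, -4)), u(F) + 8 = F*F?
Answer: -1560399435/8 ≈ -1.9505e+8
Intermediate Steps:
u(F) = -8 + F² (u(F) = -8 + F*F = -8 + F²)
N(Q, C) = 6/(-2 + Q)
s(q, Y) = -71/8 (s(q, Y) = -9 + 1/(-8 + (-4)²) = -9 + 1/(-8 + 16) = -9 + 1/8 = -9 + ⅛ = -71/8)
U(O, y) = -71/8
(35672 + 34493)*(U(188, 143) - 2771) = (35672 + 34493)*(-71/8 - 2771) = 70165*(-22239/8) = -1560399435/8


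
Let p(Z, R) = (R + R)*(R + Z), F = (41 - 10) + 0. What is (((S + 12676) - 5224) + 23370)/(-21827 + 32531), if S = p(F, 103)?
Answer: 131/24 ≈ 5.4583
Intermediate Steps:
F = 31 (F = 31 + 0 = 31)
p(Z, R) = 2*R*(R + Z) (p(Z, R) = (2*R)*(R + Z) = 2*R*(R + Z))
S = 27604 (S = 2*103*(103 + 31) = 2*103*134 = 27604)
(((S + 12676) - 5224) + 23370)/(-21827 + 32531) = (((27604 + 12676) - 5224) + 23370)/(-21827 + 32531) = ((40280 - 5224) + 23370)/10704 = (35056 + 23370)*(1/10704) = 58426*(1/10704) = 131/24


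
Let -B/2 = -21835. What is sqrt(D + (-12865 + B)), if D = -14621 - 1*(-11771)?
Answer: sqrt(27955) ≈ 167.20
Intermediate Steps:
B = 43670 (B = -2*(-21835) = 43670)
D = -2850 (D = -14621 + 11771 = -2850)
sqrt(D + (-12865 + B)) = sqrt(-2850 + (-12865 + 43670)) = sqrt(-2850 + 30805) = sqrt(27955)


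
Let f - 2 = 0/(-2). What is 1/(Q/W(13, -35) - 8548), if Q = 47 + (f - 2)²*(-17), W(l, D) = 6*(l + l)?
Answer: -156/1333441 ≈ -0.00011699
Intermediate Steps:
f = 2 (f = 2 + 0/(-2) = 2 + 0*(-½) = 2 + 0 = 2)
W(l, D) = 12*l (W(l, D) = 6*(2*l) = 12*l)
Q = 47 (Q = 47 + (2 - 2)²*(-17) = 47 + 0²*(-17) = 47 + 0*(-17) = 47 + 0 = 47)
1/(Q/W(13, -35) - 8548) = 1/(47/((12*13)) - 8548) = 1/(47/156 - 8548) = 1/(-1333441/156) = -156/1333441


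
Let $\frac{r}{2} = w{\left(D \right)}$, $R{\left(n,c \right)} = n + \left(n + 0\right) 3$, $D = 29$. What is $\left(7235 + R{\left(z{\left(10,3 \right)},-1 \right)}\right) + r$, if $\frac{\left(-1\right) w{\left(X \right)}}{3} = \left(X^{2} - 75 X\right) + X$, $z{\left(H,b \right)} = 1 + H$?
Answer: $15109$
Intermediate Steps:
$R{\left(n,c \right)} = 4 n$ ($R{\left(n,c \right)} = n + n 3 = n + 3 n = 4 n$)
$w{\left(X \right)} = - 3 X^{2} + 222 X$ ($w{\left(X \right)} = - 3 \left(\left(X^{2} - 75 X\right) + X\right) = - 3 \left(X^{2} - 74 X\right) = - 3 X^{2} + 222 X$)
$r = 7830$ ($r = 2 \cdot 3 \cdot 29 \left(74 - 29\right) = 2 \cdot 3 \cdot 29 \cdot 45 = 2 \cdot 3915 = 7830$)
$\left(7235 + R{\left(z{\left(10,3 \right)},-1 \right)}\right) + r = \left(7235 + 4 \left(1 + 10\right)\right) + 7830 = \left(7235 + 4 \cdot 11\right) + 7830 = \left(7235 + 44\right) + 7830 = 7279 + 7830 = 15109$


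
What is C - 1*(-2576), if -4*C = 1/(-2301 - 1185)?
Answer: 35919745/13944 ≈ 2576.0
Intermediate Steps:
C = 1/13944 (C = -1/(4*(-2301 - 1185)) = -¼/(-3486) = -¼*(-1/3486) = 1/13944 ≈ 7.1715e-5)
C - 1*(-2576) = 1/13944 - 1*(-2576) = 1/13944 + 2576 = 35919745/13944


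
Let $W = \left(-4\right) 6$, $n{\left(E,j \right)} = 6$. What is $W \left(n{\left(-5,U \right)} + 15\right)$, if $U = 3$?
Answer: $-504$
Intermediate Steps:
$W = -24$
$W \left(n{\left(-5,U \right)} + 15\right) = - 24 \left(6 + 15\right) = \left(-24\right) 21 = -504$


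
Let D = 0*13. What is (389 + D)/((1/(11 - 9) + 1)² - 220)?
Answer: -1556/871 ≈ -1.7865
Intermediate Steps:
D = 0
(389 + D)/((1/(11 - 9) + 1)² - 220) = (389 + 0)/((1/(11 - 9) + 1)² - 220) = 389/((1/2 + 1)² - 220) = 389/((½ + 1)² - 220) = 389/((3/2)² - 220) = 389/(9/4 - 220) = 389/(-871/4) = 389*(-4/871) = -1556/871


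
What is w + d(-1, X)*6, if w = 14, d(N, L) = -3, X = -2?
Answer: -4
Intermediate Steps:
w + d(-1, X)*6 = 14 - 3*6 = 14 - 18 = -4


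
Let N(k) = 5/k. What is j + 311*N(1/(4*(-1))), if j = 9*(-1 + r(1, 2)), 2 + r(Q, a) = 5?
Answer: -6202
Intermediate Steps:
r(Q, a) = 3 (r(Q, a) = -2 + 5 = 3)
j = 18 (j = 9*(-1 + 3) = 9*2 = 18)
j + 311*N(1/(4*(-1))) = 18 + 311*(5/(1/(4*(-1)))) = 18 + 311*(5/(1/(-4))) = 18 + 311*(5/(-¼)) = 18 + 311*(5*(-4)) = 18 + 311*(-20) = 18 - 6220 = -6202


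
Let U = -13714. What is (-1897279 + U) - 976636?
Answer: -2887629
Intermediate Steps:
(-1897279 + U) - 976636 = (-1897279 - 13714) - 976636 = -1910993 - 976636 = -2887629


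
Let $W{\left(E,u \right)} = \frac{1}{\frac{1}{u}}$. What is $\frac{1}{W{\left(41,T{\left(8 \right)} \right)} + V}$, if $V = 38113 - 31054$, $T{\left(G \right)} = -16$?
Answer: $\frac{1}{7043} \approx 0.00014199$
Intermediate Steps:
$V = 7059$
$W{\left(E,u \right)} = u$
$\frac{1}{W{\left(41,T{\left(8 \right)} \right)} + V} = \frac{1}{-16 + 7059} = \frac{1}{7043}$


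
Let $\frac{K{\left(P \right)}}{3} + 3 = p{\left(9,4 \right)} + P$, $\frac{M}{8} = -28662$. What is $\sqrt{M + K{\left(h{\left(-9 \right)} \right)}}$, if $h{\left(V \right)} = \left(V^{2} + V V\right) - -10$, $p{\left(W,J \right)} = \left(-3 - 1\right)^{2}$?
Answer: $i \sqrt{228741} \approx 478.27 i$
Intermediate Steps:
$M = -229296$ ($M = 8 \left(-28662\right) = -229296$)
$p{\left(W,J \right)} = 16$ ($p{\left(W,J \right)} = \left(-4\right)^{2} = 16$)
$h{\left(V \right)} = 10 + 2 V^{2}$ ($h{\left(V \right)} = \left(V^{2} + V^{2}\right) + 10 = 2 V^{2} + 10 = 10 + 2 V^{2}$)
$K{\left(P \right)} = 39 + 3 P$ ($K{\left(P \right)} = -9 + 3 \left(16 + P\right) = -9 + \left(48 + 3 P\right) = 39 + 3 P$)
$\sqrt{M + K{\left(h{\left(-9 \right)} \right)}} = \sqrt{-229296 + \left(39 + 3 \left(10 + 2 \left(-9\right)^{2}\right)\right)} = \sqrt{-229296 + \left(39 + 3 \left(10 + 2 \cdot 81\right)\right)} = \sqrt{-229296 + \left(39 + 3 \left(10 + 162\right)\right)} = \sqrt{-229296 + \left(39 + 3 \cdot 172\right)} = \sqrt{-229296 + \left(39 + 516\right)} = \sqrt{-229296 + 555} = \sqrt{-228741} = i \sqrt{228741}$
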